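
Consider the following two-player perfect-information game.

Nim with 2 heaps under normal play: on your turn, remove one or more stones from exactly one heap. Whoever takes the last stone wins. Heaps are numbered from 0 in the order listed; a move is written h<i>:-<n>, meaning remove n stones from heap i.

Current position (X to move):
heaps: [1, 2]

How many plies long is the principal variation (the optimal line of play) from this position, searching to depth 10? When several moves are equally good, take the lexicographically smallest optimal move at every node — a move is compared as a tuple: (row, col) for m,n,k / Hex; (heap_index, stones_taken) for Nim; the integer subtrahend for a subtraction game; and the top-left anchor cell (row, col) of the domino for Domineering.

p1 X@[(1,2)]: h0:-1[(0,2)]-1 h1:-1[(1,1)]+1* h1:-2[(1,0)]-1
p2 O@[(1,1)]: h0:-1[(0,1)]-1* h1:-1[(1,0)]-1
p3 X@[(0,1)]: h1:-1[(0,0)]+1*
p4 O@[(0,0)] terminal -1; root [(1,2)] d10

PV length from [(1,2)]: 3 plies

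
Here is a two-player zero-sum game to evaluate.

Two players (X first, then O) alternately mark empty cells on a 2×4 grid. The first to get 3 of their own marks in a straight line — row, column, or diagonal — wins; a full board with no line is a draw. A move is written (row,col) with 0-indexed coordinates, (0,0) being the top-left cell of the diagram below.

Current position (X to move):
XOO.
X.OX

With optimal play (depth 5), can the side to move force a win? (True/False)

X winning at [XOO./X.OX]: False

[XOO./X.OX] X move#1: (0,3):+0/XOOX/X.OX*, (1,1):-1/XOO./XXOX
[XOOX/X.OX] O move#2: (1,1):+0/XOOX/XOOX*
[XOOX/XOOX] end (terminal +0, X#3); searched XOO./X.OX to 5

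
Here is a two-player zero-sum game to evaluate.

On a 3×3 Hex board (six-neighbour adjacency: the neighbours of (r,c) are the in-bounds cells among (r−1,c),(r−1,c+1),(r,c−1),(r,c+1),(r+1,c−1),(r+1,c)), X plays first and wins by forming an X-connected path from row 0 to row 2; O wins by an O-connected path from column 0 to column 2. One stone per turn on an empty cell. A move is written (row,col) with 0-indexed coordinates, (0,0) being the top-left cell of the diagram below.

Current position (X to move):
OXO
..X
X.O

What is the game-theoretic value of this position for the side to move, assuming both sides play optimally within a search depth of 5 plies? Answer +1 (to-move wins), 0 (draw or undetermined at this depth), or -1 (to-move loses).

[OXO/..X/X.O] X move#1: (1,0):+1/OXO/X.X/X.O*, (1,1):+1/OXO/.XX/X.O, (2,1):+1/OXO/..X/XXO
[OXO/X.X/X.O] end (terminal -1, O#2); searched OXO/..X/X.O to 5

value(OXO/..X/X.O, X) = +1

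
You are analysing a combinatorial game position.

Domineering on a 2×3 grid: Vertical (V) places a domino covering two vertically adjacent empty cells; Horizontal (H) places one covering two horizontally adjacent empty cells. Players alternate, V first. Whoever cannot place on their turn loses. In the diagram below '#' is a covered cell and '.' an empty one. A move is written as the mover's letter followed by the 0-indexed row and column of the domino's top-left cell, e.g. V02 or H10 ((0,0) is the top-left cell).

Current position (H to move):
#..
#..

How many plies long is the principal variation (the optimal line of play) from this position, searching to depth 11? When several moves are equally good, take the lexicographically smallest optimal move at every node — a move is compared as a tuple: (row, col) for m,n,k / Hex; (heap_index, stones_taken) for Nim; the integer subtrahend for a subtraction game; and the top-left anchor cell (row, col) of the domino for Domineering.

[#../#..] H move#1: H01:+1/###/#..*, H11:+1/#../###
[###/#..] end (terminal -1, V#2); searched #../#.. to 11

PV length from [#../#..]: 1 ply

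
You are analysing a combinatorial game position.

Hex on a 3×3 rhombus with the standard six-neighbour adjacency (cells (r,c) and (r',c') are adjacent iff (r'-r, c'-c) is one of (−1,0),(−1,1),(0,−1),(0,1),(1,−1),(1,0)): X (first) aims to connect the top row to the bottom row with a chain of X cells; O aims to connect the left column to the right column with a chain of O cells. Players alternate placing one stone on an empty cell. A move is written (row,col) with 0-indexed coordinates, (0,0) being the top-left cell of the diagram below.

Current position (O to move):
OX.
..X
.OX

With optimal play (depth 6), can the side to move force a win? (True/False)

[OX./..X/.OX] O move#1: (0,2):-1/OXO/..X/.OX*, (1,0):-1/OX./O.X/.OX, (1,1):-1/OX./.OX/.OX, (2,0):-1/OX./..X/OOX
[OXO/..X/.OX] X move#2: (1,0):+1/OXO/X.X/.OX*, (1,1):+1/OXO/.XX/.OX, (2,0):+1/OXO/..X/XOX
[OXO/X.X/.OX] O move#3: (1,1):-1/OXO/XOX/.OX*, (2,0):-1/OXO/X.X/OOX
[OXO/XOX/.OX] X move#4: (2,0):+1/OXO/XOX/XOX*
[OXO/XOX/XOX] end (terminal -1, O#5); searched OX./..X/.OX to 6

O winning at [OX./..X/.OX]: False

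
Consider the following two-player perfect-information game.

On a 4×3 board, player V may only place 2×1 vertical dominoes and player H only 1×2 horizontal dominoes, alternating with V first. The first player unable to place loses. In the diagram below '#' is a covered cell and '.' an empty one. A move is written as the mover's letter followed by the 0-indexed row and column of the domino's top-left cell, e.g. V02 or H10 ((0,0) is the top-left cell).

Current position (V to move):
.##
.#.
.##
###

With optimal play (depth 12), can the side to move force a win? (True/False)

[.##/.#./.##/###] V move#1: V00:+1/###/##./.##/###*, V10:+1/.##/##./###/###
[###/##./.##/###] end (terminal -1, H#2); searched .##/.#./.##/### to 12

V winning at [.##/.#./.##/###]: True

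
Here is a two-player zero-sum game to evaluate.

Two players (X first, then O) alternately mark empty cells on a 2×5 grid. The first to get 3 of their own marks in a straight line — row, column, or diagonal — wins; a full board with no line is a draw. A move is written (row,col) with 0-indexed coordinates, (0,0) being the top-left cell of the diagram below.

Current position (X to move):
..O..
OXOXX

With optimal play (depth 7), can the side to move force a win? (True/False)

ply 1, X at ..O../OXOXX | (0,0)=-1→X.O../OXOXX; (0,1)=+0→.XO../OXOXX*; (0,3)=+0→..OX./OXOXX; (0,4)=-1→..O.X/OXOXX
ply 2, O at .XO../OXOXX | (0,0)=+0→OXO../OXOXX*; (0,3)=+0→.XOO./OXOXX; (0,4)=+0→.XO.O/OXOXX
ply 3, X at OXO../OXOXX | (0,3)=+0→OXOX./OXOXX*; (0,4)=+0→OXO.X/OXOXX
ply 4, O at OXOX./OXOXX | (0,4)=+0→OXOXO/OXOXX*
ply 5: OXOXO/OXOXX is terminal +0 (X); from ..O../OXOXX depth 7

X winning at [..O../OXOXX]: False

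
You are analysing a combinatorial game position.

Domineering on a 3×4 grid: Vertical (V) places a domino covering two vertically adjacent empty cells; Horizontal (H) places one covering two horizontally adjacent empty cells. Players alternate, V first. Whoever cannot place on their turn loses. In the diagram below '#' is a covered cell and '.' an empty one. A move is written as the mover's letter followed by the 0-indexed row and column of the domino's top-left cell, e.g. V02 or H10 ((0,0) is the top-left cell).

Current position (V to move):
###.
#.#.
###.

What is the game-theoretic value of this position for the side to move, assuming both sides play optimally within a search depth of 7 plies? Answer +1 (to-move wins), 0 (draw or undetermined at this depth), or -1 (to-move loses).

value(###./#.#./###., V) = +1

[###./#.#./###.] V move#1: V03:+1/####/#.##/###.*, V13:+1/###./#.##/####
[####/#.##/###.] end (terminal -1, H#2); searched ###./#.#./###. to 7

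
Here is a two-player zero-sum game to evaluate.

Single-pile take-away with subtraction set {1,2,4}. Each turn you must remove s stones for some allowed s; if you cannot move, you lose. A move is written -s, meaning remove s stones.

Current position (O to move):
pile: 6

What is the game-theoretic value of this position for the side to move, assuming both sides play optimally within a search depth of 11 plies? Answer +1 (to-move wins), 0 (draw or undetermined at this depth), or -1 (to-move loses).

value(6, O) = -1

[6] O move#1: -1:-1/5*, -2:-1/4, -4:-1/2
[5] X move#2: -1:-1/4, -2:+1/3*, -4:-1/1
[3] O move#3: -1:-1/2*, -2:-1/1
[2] X move#4: -1:-1/1, -2:+1/0*
[0] end (terminal -1, O#5); searched 6 to 11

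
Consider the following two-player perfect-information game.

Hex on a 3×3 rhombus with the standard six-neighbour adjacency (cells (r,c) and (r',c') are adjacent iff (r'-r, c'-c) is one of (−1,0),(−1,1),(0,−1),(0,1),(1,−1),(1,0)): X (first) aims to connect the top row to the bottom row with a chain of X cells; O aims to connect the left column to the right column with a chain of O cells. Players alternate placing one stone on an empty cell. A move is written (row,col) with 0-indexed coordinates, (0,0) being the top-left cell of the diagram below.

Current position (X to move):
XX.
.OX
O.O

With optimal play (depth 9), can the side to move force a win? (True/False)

X winning at [XX./.OX/O.O]: False

[XX./.OX/O.O] X move#1: (0,2):-1/XXX/.OX/O.O*, (1,0):-1/XX./XOX/O.O, (2,1):-1/XX./.OX/OXO
[XXX/.OX/O.O] O move#2: (1,0):-1/XXX/OOX/O.O, (2,1):+1/XXX/.OX/OOO*
[XXX/.OX/OOO] end (terminal -1, X#3); searched XX./.OX/O.O to 9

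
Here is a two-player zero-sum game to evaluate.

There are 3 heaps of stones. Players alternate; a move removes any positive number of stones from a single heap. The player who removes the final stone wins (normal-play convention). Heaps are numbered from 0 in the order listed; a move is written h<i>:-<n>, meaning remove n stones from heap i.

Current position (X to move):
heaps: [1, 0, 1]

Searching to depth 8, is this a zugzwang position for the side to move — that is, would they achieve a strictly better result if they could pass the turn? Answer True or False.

zugzwang((1,0,1), X) = True

p1 X@[(1,0,1)]: h0:-1[(0,0,1)]-1* h2:-1[(1,0,0)]-1
p2 O@[(0,0,1)]: h2:-1[(0,0,0)]+1*
p3 X@[(0,0,0)] terminal -1; root [(1,0,1)] d8
if X skipped the turn, O would face:
~ p1 O@[(1,0,1)]: h0:-1[(0,0,1)]-1* h2:-1[(1,0,0)]-1
~ p2 X@[(0,0,1)]: h2:-1[(0,0,0)]+1*
~ p3 O@[(0,0,0)] terminal -1; root [(1,0,1)] d8
compare (X): move=-1 vs pass=+1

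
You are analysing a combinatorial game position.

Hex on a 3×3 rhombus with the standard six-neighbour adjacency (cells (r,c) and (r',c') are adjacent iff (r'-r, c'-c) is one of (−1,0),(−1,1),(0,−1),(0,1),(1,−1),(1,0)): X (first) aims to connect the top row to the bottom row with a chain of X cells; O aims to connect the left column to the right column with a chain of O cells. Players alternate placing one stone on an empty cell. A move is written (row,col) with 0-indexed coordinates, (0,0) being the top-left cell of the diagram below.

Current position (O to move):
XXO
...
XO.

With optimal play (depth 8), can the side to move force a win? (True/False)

O winning at [XXO/.../XO.]: False

[XXO/.../XO.] O move#1: (1,0):-1/XXO/O../XO.*, (1,1):-1/XXO/.O./XO., (1,2):-1/XXO/..O/XO., (2,2):-1/XXO/.../XOO
[XXO/O../XO.] X move#2: (1,1):+1/XXO/OX./XO.*, (1,2):-1/XXO/O.X/XO., (2,2):-1/XXO/O../XOX
[XXO/OX./XO.] end (terminal -1, O#3); searched XXO/.../XO. to 8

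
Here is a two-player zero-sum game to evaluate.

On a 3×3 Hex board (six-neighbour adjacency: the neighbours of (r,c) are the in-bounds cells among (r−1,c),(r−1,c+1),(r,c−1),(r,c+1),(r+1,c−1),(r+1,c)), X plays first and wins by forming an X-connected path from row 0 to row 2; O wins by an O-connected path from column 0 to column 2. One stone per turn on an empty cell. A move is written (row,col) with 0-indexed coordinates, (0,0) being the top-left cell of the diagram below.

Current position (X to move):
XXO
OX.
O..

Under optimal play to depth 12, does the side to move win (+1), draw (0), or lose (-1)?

value(XXO/OX./O.., X) = +1

ply 1, X at XXO/OX./O.. | (1,2)=+1→XXO/OXX/O..*; (2,1)=+1→XXO/OX./OX.; (2,2)=+1→XXO/OX./O.X
ply 2, O at XXO/OXX/O.. | (2,1)=-1→XXO/OXX/OO.*; (2,2)=-1→XXO/OXX/O.O
ply 3, X at XXO/OXX/OO. | (2,2)=+1→XXO/OXX/OOX*
ply 4: XXO/OXX/OOX is terminal -1 (O); from XXO/OX./O.. depth 12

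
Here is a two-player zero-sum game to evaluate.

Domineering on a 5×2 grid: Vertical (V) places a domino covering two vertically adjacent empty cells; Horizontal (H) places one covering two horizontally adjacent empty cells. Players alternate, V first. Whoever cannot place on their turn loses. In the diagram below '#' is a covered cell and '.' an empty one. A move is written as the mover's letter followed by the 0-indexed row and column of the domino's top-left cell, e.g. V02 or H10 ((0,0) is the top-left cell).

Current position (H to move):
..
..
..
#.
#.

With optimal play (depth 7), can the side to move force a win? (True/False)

ply 1, H at ../../../#./#. | H00=-1→##/../../#./#.; H10=+1→../##/../#./#.*; H20=-1→../../##/#./#.
ply 2, V at ../##/../#./#. | V21=-1→../##/.#/##/#.*; V31=-1→../##/../##/##
ply 3, H at ../##/.#/##/#. | H00=+1→##/##/.#/##/#.*
ply 4: ##/##/.#/##/#. is terminal -1 (V); from ../../../#./#. depth 7

H winning at [../../../#./#.]: True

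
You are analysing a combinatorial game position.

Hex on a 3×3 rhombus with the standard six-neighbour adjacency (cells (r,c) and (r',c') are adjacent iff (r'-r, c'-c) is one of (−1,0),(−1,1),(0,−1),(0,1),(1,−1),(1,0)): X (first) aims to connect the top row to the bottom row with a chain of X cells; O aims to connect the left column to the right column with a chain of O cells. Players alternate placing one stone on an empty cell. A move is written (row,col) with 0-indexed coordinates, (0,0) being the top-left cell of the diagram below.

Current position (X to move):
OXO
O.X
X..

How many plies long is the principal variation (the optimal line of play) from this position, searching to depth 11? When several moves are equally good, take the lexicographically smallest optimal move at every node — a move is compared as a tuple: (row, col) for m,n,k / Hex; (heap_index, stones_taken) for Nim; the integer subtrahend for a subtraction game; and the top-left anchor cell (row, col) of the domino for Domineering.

PV length from [OXO/O.X/X..]: 1 ply

ply 1, X at OXO/O.X/X.. | (1,1)=+1→OXO/OXX/X..*; (2,1)=-1→OXO/O.X/XX.; (2,2)=-1→OXO/O.X/X.X
ply 2: OXO/OXX/X.. is terminal -1 (O); from OXO/O.X/X.. depth 11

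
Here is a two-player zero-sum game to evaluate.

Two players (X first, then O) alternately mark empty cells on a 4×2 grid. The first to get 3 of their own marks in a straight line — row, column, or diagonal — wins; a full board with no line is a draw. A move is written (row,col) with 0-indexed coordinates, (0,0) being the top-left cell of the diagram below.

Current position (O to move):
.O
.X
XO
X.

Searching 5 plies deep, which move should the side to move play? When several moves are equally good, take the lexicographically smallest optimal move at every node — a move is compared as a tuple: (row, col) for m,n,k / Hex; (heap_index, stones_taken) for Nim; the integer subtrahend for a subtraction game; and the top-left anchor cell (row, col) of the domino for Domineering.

[.O/.X/XO/X.] O move#1: (0,0):-1/OO/.X/XO/X., (1,0):+0/.O/OX/XO/X.*, (3,1):-1/.O/.X/XO/XO
[.O/OX/XO/X.] X move#2: (0,0):+0/XO/OX/XO/X.*, (3,1):+0/.O/OX/XO/XX
[XO/OX/XO/X.] O move#3: (3,1):+0/XO/OX/XO/XO*
[XO/OX/XO/XO] end (terminal +0, X#4); searched .O/.X/XO/X. to 5

O's best at [.O/.X/XO/X.]: (1,0)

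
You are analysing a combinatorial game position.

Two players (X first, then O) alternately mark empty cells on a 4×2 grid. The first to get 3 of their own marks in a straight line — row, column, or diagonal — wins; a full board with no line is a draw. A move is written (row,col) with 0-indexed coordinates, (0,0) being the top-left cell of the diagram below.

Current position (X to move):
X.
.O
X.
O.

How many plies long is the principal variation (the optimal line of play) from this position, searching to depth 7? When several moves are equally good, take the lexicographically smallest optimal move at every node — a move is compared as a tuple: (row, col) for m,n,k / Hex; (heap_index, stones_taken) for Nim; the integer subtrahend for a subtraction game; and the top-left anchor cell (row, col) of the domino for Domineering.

PV length from [X./.O/X./O.]: 1 ply

ply 1, X at X./.O/X./O. | (0,1)=+0→XX/.O/X./O.; (1,0)=+1→X./XO/X./O.*; (2,1)=+0→X./.O/XX/O.; (3,1)=+0→X./.O/X./OX
ply 2: X./XO/X./O. is terminal -1 (O); from X./.O/X./O. depth 7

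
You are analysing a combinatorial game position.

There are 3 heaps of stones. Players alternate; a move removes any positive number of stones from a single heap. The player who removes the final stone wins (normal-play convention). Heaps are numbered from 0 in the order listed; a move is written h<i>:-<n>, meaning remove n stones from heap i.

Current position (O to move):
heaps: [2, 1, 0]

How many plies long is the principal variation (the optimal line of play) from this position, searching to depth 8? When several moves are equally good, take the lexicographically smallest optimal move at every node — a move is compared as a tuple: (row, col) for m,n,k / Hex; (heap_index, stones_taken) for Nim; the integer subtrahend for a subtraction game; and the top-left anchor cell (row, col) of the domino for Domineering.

PV length from [(2,1,0)]: 3 plies

ply 1, O at (2,1,0) | h0:-1=+1→(1,1,0)*; h0:-2=-1→(0,1,0); h1:-1=-1→(2,0,0)
ply 2, X at (1,1,0) | h0:-1=-1→(0,1,0)*; h1:-1=-1→(1,0,0)
ply 3, O at (0,1,0) | h1:-1=+1→(0,0,0)*
ply 4: (0,0,0) is terminal -1 (X); from (2,1,0) depth 8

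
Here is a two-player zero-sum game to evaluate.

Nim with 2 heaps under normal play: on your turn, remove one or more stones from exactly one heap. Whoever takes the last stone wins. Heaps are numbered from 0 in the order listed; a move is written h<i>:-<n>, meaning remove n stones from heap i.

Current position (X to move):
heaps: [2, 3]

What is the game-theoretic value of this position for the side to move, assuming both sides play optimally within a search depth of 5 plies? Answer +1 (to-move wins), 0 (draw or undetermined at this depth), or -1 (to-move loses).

value((2,3), X) = +1

ply 1, X at (2,3) | h0:-1=-1→(1,3); h0:-2=-1→(0,3); h1:-1=+1→(2,2)*; h1:-2=-1→(2,1); h1:-3=-1→(2,0)
ply 2, O at (2,2) | h0:-1=-1→(1,2)*; h0:-2=-1→(0,2); h1:-1=-1→(2,1); h1:-2=-1→(2,0)
ply 3, X at (1,2) | h0:-1=-1→(0,2); h1:-1=+1→(1,1)*; h1:-2=-1→(1,0)
ply 4, O at (1,1) | h0:-1=-1→(0,1)*; h1:-1=-1→(1,0)
ply 5, X at (0,1) | h1:-1=+1→(0,0)*
ply 6: (0,0) is terminal -1 (O); from (2,3) depth 5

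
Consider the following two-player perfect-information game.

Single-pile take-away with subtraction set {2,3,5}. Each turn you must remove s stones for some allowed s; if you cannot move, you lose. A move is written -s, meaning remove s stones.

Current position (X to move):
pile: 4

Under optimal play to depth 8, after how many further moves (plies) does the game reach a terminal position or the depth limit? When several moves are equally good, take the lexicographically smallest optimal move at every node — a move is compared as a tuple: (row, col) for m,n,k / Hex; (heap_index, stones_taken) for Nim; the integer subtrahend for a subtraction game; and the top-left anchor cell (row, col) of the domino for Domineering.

PV length from [4]: 1 ply

p1 X@[4]: -2[2]-1 -3[1]+1*
p2 O@[1] terminal -1; root [4] d8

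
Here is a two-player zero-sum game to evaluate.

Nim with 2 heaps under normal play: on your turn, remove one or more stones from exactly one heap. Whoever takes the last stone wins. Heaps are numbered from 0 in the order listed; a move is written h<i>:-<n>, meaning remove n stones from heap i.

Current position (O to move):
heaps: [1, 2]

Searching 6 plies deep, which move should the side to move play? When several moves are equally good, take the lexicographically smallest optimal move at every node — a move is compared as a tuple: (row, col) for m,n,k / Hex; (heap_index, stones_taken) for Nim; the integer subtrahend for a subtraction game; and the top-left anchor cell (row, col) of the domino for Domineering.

O's best at [(1,2)]: h1:-1

p1 O@[(1,2)]: h0:-1[(0,2)]-1 h1:-1[(1,1)]+1* h1:-2[(1,0)]-1
p2 X@[(1,1)]: h0:-1[(0,1)]-1* h1:-1[(1,0)]-1
p3 O@[(0,1)]: h1:-1[(0,0)]+1*
p4 X@[(0,0)] terminal -1; root [(1,2)] d6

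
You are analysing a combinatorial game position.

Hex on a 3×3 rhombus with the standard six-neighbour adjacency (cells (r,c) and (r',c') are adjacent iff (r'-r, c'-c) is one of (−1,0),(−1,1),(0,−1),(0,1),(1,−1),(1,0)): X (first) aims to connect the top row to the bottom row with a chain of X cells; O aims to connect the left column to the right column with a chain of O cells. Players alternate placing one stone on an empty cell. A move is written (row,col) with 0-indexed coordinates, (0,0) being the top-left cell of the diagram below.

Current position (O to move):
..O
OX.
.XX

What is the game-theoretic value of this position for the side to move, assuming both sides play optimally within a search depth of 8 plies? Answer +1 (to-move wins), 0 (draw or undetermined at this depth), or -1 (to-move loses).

value(..O/OX./.XX, O) = +1

p1 O@[..O/OX./.XX]: (0,0)[O.O/OX./.XX]-1 (0,1)[.OO/OX./.XX]+1* (1,2)[..O/OXO/.XX]-1 (2,0)[..O/OX./OXX]-1
p2 X@[.OO/OX./.XX] terminal -1; root [..O/OX./.XX] d8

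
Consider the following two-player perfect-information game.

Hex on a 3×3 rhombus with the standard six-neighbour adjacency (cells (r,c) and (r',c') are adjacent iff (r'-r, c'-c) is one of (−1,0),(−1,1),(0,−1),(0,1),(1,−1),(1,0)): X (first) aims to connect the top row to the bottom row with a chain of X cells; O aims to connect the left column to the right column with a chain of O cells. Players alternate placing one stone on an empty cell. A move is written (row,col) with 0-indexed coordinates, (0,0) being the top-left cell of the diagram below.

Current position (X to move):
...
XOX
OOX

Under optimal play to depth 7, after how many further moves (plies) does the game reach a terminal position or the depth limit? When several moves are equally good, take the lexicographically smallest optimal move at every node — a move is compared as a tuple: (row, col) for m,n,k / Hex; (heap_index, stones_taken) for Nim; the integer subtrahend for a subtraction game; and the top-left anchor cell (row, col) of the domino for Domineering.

PV length from [.../XOX/OOX]: 1 ply

ply 1, X at .../XOX/OOX | (0,0)=-1→X../XOX/OOX; (0,1)=-1→.X./XOX/OOX; (0,2)=+1→..X/XOX/OOX*
ply 2: ..X/XOX/OOX is terminal -1 (O); from .../XOX/OOX depth 7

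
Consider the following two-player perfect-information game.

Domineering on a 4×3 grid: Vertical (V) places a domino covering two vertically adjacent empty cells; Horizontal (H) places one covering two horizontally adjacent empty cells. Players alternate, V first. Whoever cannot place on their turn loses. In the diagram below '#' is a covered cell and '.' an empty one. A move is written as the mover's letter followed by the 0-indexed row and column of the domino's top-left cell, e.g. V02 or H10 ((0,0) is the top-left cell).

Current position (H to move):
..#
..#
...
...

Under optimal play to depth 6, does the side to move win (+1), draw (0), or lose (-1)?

value(..#/..#/.../..., H) = -1

[..#/..#/.../...] H move#1: H00:-1/###/..#/.../...*, H10:-1/..#/###/.../..., H20:-1/..#/..#/##./..., H21:-1/..#/..#/.##/..., H30:-1/..#/..#/.../##., H31:-1/..#/..#/.../.##
[###/..#/.../...] V move#2: V10:-1/###/#.#/#../..., V11:+1/###/.##/.#./...*, V20:-1/###/..#/#../#.., V21:+1/###/..#/.#./.#., V22:-1/###/..#/..#/..#
[###/.##/.#./...] H move#3: H30:-1/###/.##/.#./##.*, H31:-1/###/.##/.#./.##
[###/.##/.#./##.] V move#4: V10:+1/###/###/##./##.*, V22:+1/###/.##/.##/###
[###/###/##./##.] end (terminal -1, H#5); searched ..#/..#/.../... to 6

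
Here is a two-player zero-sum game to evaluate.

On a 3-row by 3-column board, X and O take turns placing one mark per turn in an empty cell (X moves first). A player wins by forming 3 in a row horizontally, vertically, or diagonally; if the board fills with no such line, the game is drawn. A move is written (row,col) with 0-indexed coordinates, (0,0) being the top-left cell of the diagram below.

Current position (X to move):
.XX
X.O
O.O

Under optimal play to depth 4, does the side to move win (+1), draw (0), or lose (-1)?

[.XX/X.O/O.O] X move#1: (0,0):+1/XXX/X.O/O.O*, (1,1):-1/.XX/XXO/O.O, (2,1):+1/.XX/X.O/OXO
[XXX/X.O/O.O] end (terminal -1, O#2); searched .XX/X.O/O.O to 4

value(.XX/X.O/O.O, X) = +1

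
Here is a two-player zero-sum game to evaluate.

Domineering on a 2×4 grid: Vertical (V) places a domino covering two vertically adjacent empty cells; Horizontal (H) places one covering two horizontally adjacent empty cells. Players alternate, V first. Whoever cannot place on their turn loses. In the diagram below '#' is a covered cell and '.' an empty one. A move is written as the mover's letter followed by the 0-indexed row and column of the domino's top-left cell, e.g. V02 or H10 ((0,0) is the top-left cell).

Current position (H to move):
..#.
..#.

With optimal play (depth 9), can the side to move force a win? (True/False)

ply 1, H at ..#./..#. | H00=+1→###./..#.*; H10=+1→..#./###.
ply 2, V at ###./..#. | V03=-1→####/..##*
ply 3, H at ####/..## | H10=+1→####/####*
ply 4: ####/#### is terminal -1 (V); from ..#./..#. depth 9

H winning at [..#./..#.]: True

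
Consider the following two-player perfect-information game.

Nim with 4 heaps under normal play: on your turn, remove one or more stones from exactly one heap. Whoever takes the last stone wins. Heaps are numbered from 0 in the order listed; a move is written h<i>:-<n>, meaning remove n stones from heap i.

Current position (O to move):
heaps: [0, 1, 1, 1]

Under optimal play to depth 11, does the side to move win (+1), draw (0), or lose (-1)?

value((0,1,1,1), O) = +1

p1 O@[(0,1,1,1)]: h1:-1[(0,0,1,1)]+1* h2:-1[(0,1,0,1)]+1 h3:-1[(0,1,1,0)]+1
p2 X@[(0,0,1,1)]: h2:-1[(0,0,0,1)]-1* h3:-1[(0,0,1,0)]-1
p3 O@[(0,0,0,1)]: h3:-1[(0,0,0,0)]+1*
p4 X@[(0,0,0,0)] terminal -1; root [(0,1,1,1)] d11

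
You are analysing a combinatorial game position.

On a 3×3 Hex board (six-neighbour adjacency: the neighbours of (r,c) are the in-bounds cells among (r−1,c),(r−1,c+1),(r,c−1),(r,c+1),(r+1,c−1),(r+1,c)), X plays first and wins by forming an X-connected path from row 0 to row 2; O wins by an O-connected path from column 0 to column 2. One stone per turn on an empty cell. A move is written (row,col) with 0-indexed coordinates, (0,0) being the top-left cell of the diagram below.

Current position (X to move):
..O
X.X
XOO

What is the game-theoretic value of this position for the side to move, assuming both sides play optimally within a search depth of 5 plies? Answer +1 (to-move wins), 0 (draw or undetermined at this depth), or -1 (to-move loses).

p1 X@[..O/X.X/XOO]: (0,0)[X.O/X.X/XOO]+1* (0,1)[.XO/X.X/XOO]+1 (1,1)[..O/XXX/XOO]+1
p2 O@[X.O/X.X/XOO] terminal -1; root [..O/X.X/XOO] d5

value(..O/X.X/XOO, X) = +1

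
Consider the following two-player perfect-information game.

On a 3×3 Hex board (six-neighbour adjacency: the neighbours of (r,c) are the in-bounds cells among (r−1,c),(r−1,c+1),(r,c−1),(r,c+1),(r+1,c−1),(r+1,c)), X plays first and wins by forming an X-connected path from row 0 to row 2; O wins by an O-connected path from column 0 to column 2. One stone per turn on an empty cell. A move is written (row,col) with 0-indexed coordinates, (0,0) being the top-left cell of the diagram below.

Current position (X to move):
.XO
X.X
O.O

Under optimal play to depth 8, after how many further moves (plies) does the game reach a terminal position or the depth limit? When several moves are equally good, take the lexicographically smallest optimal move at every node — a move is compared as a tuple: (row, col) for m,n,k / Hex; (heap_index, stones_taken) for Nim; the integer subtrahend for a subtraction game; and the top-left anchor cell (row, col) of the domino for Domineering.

[.XO/X.X/O.O] X move#1: (0,0):-1/XXO/X.X/O.O*, (1,1):-1/.XO/XXX/O.O, (2,1):-1/.XO/X.X/OXO
[XXO/X.X/O.O] O move#2: (1,1):+1/XXO/XOX/O.O*, (2,1):+1/XXO/X.X/OOO
[XXO/XOX/O.O] end (terminal -1, X#3); searched .XO/X.X/O.O to 8

PV length from [.XO/X.X/O.O]: 2 plies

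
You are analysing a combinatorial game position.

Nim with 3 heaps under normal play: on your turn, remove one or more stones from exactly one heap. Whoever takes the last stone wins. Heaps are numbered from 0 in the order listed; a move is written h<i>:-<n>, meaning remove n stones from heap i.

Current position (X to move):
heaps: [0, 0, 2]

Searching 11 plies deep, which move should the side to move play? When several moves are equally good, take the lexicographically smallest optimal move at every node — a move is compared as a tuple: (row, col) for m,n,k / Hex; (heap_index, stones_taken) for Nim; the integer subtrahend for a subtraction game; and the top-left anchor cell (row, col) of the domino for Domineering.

ply 1, X at (0,0,2) | h2:-1=-1→(0,0,1); h2:-2=+1→(0,0,0)*
ply 2: (0,0,0) is terminal -1 (O); from (0,0,2) depth 11

X's best at [(0,0,2)]: h2:-2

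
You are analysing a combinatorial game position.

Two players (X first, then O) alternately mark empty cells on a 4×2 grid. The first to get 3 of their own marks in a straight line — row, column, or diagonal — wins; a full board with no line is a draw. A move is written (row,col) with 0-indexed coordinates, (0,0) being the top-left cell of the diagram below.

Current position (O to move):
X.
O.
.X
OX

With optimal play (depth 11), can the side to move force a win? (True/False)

O winning at [X./O./.X/OX]: True

ply 1, O at X./O./.X/OX | (0,1)=-1→XO/O./.X/OX; (1,1)=+0→X./OO/.X/OX; (2,0)=+1→X./O./OX/OX*
ply 2: X./O./OX/OX is terminal -1 (X); from X./O./.X/OX depth 11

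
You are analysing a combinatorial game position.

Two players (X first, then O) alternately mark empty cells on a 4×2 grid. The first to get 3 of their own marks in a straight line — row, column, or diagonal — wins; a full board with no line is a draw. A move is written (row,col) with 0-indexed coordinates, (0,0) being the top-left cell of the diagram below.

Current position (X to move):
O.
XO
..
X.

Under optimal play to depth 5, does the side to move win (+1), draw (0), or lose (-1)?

value(O./XO/../X., X) = +1

ply 1, X at O./XO/../X. | (0,1)=+0→OX/XO/../X.; (2,0)=+1→O./XO/X./X.*; (2,1)=+0→O./XO/.X/X.; (3,1)=+0→O./XO/../XX
ply 2: O./XO/X./X. is terminal -1 (O); from O./XO/../X. depth 5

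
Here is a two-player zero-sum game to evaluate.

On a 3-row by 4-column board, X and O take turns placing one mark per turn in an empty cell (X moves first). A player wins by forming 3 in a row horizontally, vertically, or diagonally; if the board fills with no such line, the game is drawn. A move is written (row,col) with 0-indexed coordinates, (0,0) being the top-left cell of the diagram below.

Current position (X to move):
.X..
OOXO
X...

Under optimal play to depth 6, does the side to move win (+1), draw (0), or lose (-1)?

value(.X../OOXO/X..., X) = +1

ply 1, X at .X../OOXO/X... | (0,0)=+1→XX../OOXO/X...*; (0,2)=+1→.XX./OOXO/X...; (0,3)=+1→.X.X/OOXO/X...; (2,1)=+1→.X../OOXO/XX..; (2,2)=+1→.X../OOXO/X.X.; (2,3)=+1→.X../OOXO/X..X
ply 2, O at XX../OOXO/X... | (0,2)=-1→XXO./OOXO/X...*; (0,3)=-1→XX.O/OOXO/X...; (2,1)=-1→XX../OOXO/XO..; (2,2)=-1→XX../OOXO/X.O.; (2,3)=-1→XX../OOXO/X..O
ply 3, X at XXO./OOXO/X... | (0,3)=+1→XXOX/OOXO/X...*; (2,1)=+1→XXO./OOXO/XX..; (2,2)=+1→XXO./OOXO/X.X.; (2,3)=+1→XXO./OOXO/X..X
ply 4, O at XXOX/OOXO/X... | (2,1)=-1→XXOX/OOXO/XO..*; (2,2)=-1→XXOX/OOXO/X.O.; (2,3)=-1→XXOX/OOXO/X..O
ply 5, X at XXOX/OOXO/XO.. | (2,2)=+0→XXOX/OOXO/XOX.; (2,3)=+1→XXOX/OOXO/XO.X*
ply 6: XXOX/OOXO/XO.X is terminal -1 (O); from .X../OOXO/X... depth 6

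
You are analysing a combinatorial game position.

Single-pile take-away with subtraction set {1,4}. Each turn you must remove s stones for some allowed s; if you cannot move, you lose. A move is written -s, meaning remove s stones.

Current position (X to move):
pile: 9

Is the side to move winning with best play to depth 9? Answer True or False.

X winning at [9]: True

p1 X@[9]: -1[8]-1 -4[5]+1*
p2 O@[5]: -1[4]-1* -4[1]-1
p3 X@[4]: -1[3]-1 -4[0]+1*
p4 O@[0] terminal -1; root [9] d9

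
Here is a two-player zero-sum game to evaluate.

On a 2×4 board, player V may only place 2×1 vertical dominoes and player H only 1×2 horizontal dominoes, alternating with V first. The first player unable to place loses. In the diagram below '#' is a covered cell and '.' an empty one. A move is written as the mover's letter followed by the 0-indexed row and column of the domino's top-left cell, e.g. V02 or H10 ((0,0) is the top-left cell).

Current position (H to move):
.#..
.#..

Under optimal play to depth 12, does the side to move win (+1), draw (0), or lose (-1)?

value(.#../.#.., H) = +1

p1 H@[.#../.#..]: H02[.###/.#..]+1* H12[.#../.###]+1
p2 V@[.###/.#..]: V00[####/##..]-1*
p3 H@[####/##..]: H12[####/####]+1*
p4 V@[####/####] terminal -1; root [.#../.#..] d12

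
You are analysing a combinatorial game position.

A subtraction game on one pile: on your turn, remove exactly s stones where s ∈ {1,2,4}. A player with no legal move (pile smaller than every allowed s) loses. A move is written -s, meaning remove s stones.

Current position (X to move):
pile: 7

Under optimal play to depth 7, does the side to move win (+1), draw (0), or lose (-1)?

value(7, X) = +1

p1 X@[7]: -1[6]+1* -2[5]-1 -4[3]+1
p2 O@[6]: -1[5]-1* -2[4]-1 -4[2]-1
p3 X@[5]: -1[4]-1 -2[3]+1* -4[1]-1
p4 O@[3]: -1[2]-1* -2[1]-1
p5 X@[2]: -1[1]-1 -2[0]+1*
p6 O@[0] terminal -1; root [7] d7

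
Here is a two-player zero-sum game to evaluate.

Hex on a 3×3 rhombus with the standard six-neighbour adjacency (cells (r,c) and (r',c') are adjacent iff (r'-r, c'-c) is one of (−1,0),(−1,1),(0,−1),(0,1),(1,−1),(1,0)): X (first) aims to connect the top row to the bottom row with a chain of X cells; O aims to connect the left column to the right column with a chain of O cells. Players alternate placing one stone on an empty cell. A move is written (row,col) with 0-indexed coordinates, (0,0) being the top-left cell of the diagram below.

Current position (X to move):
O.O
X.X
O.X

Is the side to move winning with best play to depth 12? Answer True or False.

[O.O/X.X/O.X] X move#1: (0,1):-1/OXO/X.X/O.X*, (1,1):-1/O.O/XXX/O.X, (2,1):-1/O.O/X.X/OXX
[OXO/X.X/O.X] O move#2: (1,1):+1/OXO/XOX/O.X*, (2,1):-1/OXO/X.X/OOX
[OXO/XOX/O.X] end (terminal -1, X#3); searched O.O/X.X/O.X to 12

X winning at [O.O/X.X/O.X]: False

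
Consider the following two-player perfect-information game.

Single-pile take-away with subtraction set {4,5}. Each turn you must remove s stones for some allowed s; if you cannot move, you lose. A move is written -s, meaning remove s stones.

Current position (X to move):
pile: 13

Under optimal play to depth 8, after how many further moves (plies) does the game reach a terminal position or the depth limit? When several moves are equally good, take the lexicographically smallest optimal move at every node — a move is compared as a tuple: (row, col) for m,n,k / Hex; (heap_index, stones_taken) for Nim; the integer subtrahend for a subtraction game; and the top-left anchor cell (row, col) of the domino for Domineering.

ply 1, X at 13 | -4=+1→9*; -5=-1→8
ply 2, O at 9 | -4=-1→5*; -5=-1→4
ply 3, X at 5 | -4=+1→1*; -5=+1→0
ply 4: 1 is terminal -1 (O); from 13 depth 8

PV length from [13]: 3 plies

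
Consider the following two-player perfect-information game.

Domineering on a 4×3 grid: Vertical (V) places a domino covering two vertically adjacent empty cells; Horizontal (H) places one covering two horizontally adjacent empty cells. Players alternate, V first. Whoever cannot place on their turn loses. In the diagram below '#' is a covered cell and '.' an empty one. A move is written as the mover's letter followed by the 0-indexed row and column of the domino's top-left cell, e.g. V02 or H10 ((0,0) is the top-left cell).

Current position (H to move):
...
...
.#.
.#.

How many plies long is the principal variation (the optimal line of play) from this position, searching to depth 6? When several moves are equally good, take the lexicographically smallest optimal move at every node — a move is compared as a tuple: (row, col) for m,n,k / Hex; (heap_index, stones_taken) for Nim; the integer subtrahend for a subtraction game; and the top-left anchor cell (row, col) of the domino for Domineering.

p1 H@[.../.../.#./.#.]: H00[##./.../.#./.#.]-1* H01[.##/.../.#./.#.]-1 H10[.../##./.#./.#.]-1 H11[.../.##/.#./.#.]-1
p2 V@[##./.../.#./.#.]: V02[###/..#/.#./.#.]+1* V10[##./#../##./.#.]+1 V12[##./..#/.##/.#.]+1 V20[##./.../##./##.]+1 V22[##./.../.##/.##]+1
p3 H@[###/..#/.#./.#.]: H10[###/###/.#./.#.]-1*
p4 V@[###/###/.#./.#.]: V20[###/###/##./##.]+1* V22[###/###/.##/.##]+1
p5 H@[###/###/##./##.] terminal -1; root [.../.../.#./.#.] d6

PV length from [.../.../.#./.#.]: 4 plies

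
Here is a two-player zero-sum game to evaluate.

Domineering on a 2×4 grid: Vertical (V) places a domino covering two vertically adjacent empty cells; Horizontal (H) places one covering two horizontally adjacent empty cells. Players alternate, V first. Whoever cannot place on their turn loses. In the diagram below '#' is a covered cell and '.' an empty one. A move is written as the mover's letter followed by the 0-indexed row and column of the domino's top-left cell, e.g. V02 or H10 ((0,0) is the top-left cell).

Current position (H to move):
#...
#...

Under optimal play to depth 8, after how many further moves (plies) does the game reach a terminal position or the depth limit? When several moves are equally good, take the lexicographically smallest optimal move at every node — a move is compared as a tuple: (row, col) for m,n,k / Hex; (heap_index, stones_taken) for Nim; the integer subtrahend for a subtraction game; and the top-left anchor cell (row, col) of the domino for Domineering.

[#.../#...] H move#1: H01:+1/###./#...*, H02:+1/#.##/#..., H11:+1/#.../###., H12:+1/#.../#.##
[###./#...] V move#2: V03:-1/####/#..#*
[####/#..#] H move#3: H11:+1/####/####*
[####/####] end (terminal -1, V#4); searched #.../#... to 8

PV length from [#.../#...]: 3 plies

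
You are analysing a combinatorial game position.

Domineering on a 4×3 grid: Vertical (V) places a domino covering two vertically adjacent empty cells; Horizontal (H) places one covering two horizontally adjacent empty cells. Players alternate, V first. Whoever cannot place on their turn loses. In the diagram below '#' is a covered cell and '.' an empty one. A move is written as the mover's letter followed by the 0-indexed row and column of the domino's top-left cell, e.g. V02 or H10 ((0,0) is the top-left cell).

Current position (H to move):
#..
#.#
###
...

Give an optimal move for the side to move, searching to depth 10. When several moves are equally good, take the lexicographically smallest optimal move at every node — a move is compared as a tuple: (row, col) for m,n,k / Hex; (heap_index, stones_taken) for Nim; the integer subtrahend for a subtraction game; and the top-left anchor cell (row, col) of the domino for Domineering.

p1 H@[#../#.#/###/...]: H01[###/#.#/###/...]+1* H30[#../#.#/###/##.]-1 H31[#../#.#/###/.##]-1
p2 V@[###/#.#/###/...] terminal -1; root [#../#.#/###/...] d10

H's best at [#../#.#/###/...]: H01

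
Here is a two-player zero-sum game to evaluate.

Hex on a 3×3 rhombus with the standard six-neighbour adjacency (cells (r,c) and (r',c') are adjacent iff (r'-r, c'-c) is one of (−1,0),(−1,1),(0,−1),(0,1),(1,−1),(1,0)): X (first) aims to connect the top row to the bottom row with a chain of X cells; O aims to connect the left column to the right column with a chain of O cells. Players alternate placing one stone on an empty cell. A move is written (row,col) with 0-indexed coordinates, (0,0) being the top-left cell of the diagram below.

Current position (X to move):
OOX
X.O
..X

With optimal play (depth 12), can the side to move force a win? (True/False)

X winning at [OOX/X.O/..X]: True

[OOX/X.O/..X] X move#1: (1,1):+1/OOX/XXO/..X*, (2,0):-1/OOX/X.O/X.X, (2,1):-1/OOX/X.O/.XX
[OOX/XXO/..X] O move#2: (2,0):-1/OOX/XXO/O.X*, (2,1):-1/OOX/XXO/.OX
[OOX/XXO/O.X] X move#3: (2,1):+1/OOX/XXO/OXX*
[OOX/XXO/OXX] end (terminal -1, O#4); searched OOX/X.O/..X to 12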